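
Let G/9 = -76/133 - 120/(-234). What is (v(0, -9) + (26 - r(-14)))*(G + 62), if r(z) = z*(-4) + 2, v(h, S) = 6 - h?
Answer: -11188/7 ≈ -1598.3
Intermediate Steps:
r(z) = 2 - 4*z (r(z) = -4*z + 2 = 2 - 4*z)
G = -48/91 (G = 9*(-76/133 - 120/(-234)) = 9*(-76*1/133 - 120*(-1/234)) = 9*(-4/7 + 20/39) = 9*(-16/273) = -48/91 ≈ -0.52747)
(v(0, -9) + (26 - r(-14)))*(G + 62) = ((6 - 1*0) + (26 - (2 - 4*(-14))))*(-48/91 + 62) = ((6 + 0) + (26 - (2 + 56)))*(5594/91) = (6 + (26 - 1*58))*(5594/91) = (6 + (26 - 58))*(5594/91) = (6 - 32)*(5594/91) = -26*5594/91 = -11188/7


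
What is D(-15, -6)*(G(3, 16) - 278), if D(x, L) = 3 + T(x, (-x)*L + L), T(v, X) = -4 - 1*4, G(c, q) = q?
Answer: 1310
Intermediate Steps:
T(v, X) = -8 (T(v, X) = -4 - 4 = -8)
D(x, L) = -5 (D(x, L) = 3 - 8 = -5)
D(-15, -6)*(G(3, 16) - 278) = -5*(16 - 278) = -5*(-262) = 1310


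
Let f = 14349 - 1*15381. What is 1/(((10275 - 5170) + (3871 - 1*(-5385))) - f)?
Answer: 1/15393 ≈ 6.4965e-5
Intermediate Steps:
f = -1032 (f = 14349 - 15381 = -1032)
1/(((10275 - 5170) + (3871 - 1*(-5385))) - f) = 1/(((10275 - 5170) + (3871 - 1*(-5385))) - 1*(-1032)) = 1/((5105 + (3871 + 5385)) + 1032) = 1/((5105 + 9256) + 1032) = 1/(14361 + 1032) = 1/15393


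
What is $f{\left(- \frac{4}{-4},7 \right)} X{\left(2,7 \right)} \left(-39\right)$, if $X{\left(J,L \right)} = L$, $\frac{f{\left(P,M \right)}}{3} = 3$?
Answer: $-2457$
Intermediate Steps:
$f{\left(P,M \right)} = 9$ ($f{\left(P,M \right)} = 3 \cdot 3 = 9$)
$f{\left(- \frac{4}{-4},7 \right)} X{\left(2,7 \right)} \left(-39\right) = 9 \cdot 7 \left(-39\right) = 63 \left(-39\right) = -2457$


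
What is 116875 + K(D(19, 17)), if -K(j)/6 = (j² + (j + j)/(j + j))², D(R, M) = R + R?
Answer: -12411275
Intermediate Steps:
D(R, M) = 2*R
K(j) = -6*(1 + j²)² (K(j) = -6*(j² + (j + j)/(j + j))² = -6*(j² + (2*j)/((2*j)))² = -6*(j² + (2*j)*(1/(2*j)))² = -6*(j² + 1)² = -6*(1 + j²)²)
116875 + K(D(19, 17)) = 116875 - 6*(1 + (2*19)²)² = 116875 - 6*(1 + 38²)² = 116875 - 6*(1 + 1444)² = 116875 - 6*1445² = 116875 - 6*2088025 = 116875 - 12528150 = -12411275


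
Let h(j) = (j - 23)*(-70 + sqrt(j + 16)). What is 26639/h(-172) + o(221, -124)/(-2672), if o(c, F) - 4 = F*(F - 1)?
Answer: -64394657/16464864 + 26639*I*sqrt(39)/492960 ≈ -3.911 + 0.33747*I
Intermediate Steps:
o(c, F) = 4 + F*(-1 + F) (o(c, F) = 4 + F*(F - 1) = 4 + F*(-1 + F))
h(j) = (-70 + sqrt(16 + j))*(-23 + j) (h(j) = (-23 + j)*(-70 + sqrt(16 + j)) = (-70 + sqrt(16 + j))*(-23 + j))
26639/h(-172) + o(221, -124)/(-2672) = 26639/(1610 - 70*(-172) - 23*sqrt(16 - 172) - 172*sqrt(16 - 172)) + (4 + (-124)**2 - 1*(-124))/(-2672) = 26639/(1610 + 12040 - 46*I*sqrt(39) - 344*I*sqrt(39)) + (4 + 15376 + 124)*(-1/2672) = 26639/(1610 + 12040 - 46*I*sqrt(39) - 344*I*sqrt(39)) + 15504*(-1/2672) = 26639/(1610 + 12040 - 46*I*sqrt(39) - 344*I*sqrt(39)) - 969/167 = 26639/(13650 - 390*I*sqrt(39)) - 969/167 = -969/167 + 26639/(13650 - 390*I*sqrt(39))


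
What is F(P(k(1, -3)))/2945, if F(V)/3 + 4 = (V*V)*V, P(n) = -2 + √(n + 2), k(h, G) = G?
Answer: -18/2945 + 33*I/2945 ≈ -0.0061121 + 0.011205*I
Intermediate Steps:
P(n) = -2 + √(2 + n)
F(V) = -12 + 3*V³ (F(V) = -12 + 3*((V*V)*V) = -12 + 3*(V²*V) = -12 + 3*V³)
F(P(k(1, -3)))/2945 = (-12 + 3*(-2 + √(2 - 3))³)/2945 = (-12 + 3*(-2 + √(-1))³)*(1/2945) = (-12 + 3*(-2 + I)³)*(1/2945) = -12/2945 + 3*(-2 + I)³/2945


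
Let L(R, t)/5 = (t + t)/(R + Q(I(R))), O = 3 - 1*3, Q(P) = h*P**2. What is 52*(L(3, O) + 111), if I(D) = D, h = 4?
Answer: 5772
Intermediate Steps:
Q(P) = 4*P**2
O = 0 (O = 3 - 3 = 0)
L(R, t) = 10*t/(R + 4*R**2) (L(R, t) = 5*((t + t)/(R + 4*R**2)) = 5*((2*t)/(R + 4*R**2)) = 5*(2*t/(R + 4*R**2)) = 10*t/(R + 4*R**2))
52*(L(3, O) + 111) = 52*(10*0/(3*(1 + 4*3)) + 111) = 52*(10*0*(1/3)/(1 + 12) + 111) = 52*(10*0*(1/3)/13 + 111) = 52*(10*0*(1/3)*(1/13) + 111) = 52*(0 + 111) = 52*111 = 5772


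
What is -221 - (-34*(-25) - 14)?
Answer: -1057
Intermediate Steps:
-221 - (-34*(-25) - 14) = -221 - (850 - 14) = -221 - 1*836 = -221 - 836 = -1057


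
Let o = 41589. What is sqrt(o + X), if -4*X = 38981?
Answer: 5*sqrt(5095)/2 ≈ 178.45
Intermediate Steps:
X = -38981/4 (X = -1/4*38981 = -38981/4 ≈ -9745.3)
sqrt(o + X) = sqrt(41589 - 38981/4) = sqrt(127375/4) = 5*sqrt(5095)/2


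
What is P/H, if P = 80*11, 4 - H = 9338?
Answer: -440/4667 ≈ -0.094279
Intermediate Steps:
H = -9334 (H = 4 - 1*9338 = 4 - 9338 = -9334)
P = 880
P/H = 880/(-9334) = 880*(-1/9334) = -440/4667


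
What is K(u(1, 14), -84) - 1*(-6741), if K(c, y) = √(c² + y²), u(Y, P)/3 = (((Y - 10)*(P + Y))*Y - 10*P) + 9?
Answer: 6741 + 42*√365 ≈ 7543.4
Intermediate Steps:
u(Y, P) = 27 - 30*P + 3*Y*(-10 + Y)*(P + Y) (u(Y, P) = 3*((((Y - 10)*(P + Y))*Y - 10*P) + 9) = 3*((((-10 + Y)*(P + Y))*Y - 10*P) + 9) = 3*((Y*(-10 + Y)*(P + Y) - 10*P) + 9) = 3*((-10*P + Y*(-10 + Y)*(P + Y)) + 9) = 3*(9 - 10*P + Y*(-10 + Y)*(P + Y)) = 27 - 30*P + 3*Y*(-10 + Y)*(P + Y))
K(u(1, 14), -84) - 1*(-6741) = √((27 - 30*14 - 30*1² + 3*1³ - 30*14*1 + 3*14*1²)² + (-84)²) - 1*(-6741) = √((27 - 420 - 30*1 + 3*1 - 420 + 3*14*1)² + 7056) + 6741 = √((27 - 420 - 30 + 3 - 420 + 42)² + 7056) + 6741 = √((-798)² + 7056) + 6741 = √(636804 + 7056) + 6741 = √643860 + 6741 = 42*√365 + 6741 = 6741 + 42*√365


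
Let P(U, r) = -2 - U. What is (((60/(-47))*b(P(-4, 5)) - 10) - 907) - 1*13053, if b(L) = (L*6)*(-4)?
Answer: -653710/47 ≈ -13909.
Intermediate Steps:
b(L) = -24*L (b(L) = (6*L)*(-4) = -24*L)
(((60/(-47))*b(P(-4, 5)) - 10) - 907) - 1*13053 = (((60/(-47))*(-24*(-2 - 1*(-4))) - 10) - 907) - 1*13053 = (((60*(-1/47))*(-24*(-2 + 4)) - 10) - 907) - 13053 = ((-(-1440)*2/47 - 10) - 907) - 13053 = ((-60/47*(-48) - 10) - 907) - 13053 = ((2880/47 - 10) - 907) - 13053 = (2410/47 - 907) - 13053 = -40219/47 - 13053 = -653710/47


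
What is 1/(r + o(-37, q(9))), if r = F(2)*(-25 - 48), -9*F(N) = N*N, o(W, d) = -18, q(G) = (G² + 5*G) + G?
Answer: 9/130 ≈ 0.069231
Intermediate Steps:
q(G) = G² + 6*G
F(N) = -N²/9 (F(N) = -N*N/9 = -N²/9)
r = 292/9 (r = (-⅑*2²)*(-25 - 48) = -⅑*4*(-73) = -4/9*(-73) = 292/9 ≈ 32.444)
1/(r + o(-37, q(9))) = 1/(292/9 - 18) = 1/(130/9) = 9/130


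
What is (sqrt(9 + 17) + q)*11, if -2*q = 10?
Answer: -55 + 11*sqrt(26) ≈ 1.0892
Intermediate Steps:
q = -5 (q = -1/2*10 = -5)
(sqrt(9 + 17) + q)*11 = (sqrt(9 + 17) - 5)*11 = (sqrt(26) - 5)*11 = (-5 + sqrt(26))*11 = -55 + 11*sqrt(26)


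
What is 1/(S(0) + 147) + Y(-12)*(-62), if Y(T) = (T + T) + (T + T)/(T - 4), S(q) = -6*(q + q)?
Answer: 205066/147 ≈ 1395.0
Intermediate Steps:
S(q) = -12*q
Y(T) = 2*T + 2*T/(-4 + T) (Y(T) = 2*T + (2*T)/(-4 + T) = 2*T + 2*T/(-4 + T))
1/(S(0) + 147) + Y(-12)*(-62) = 1/(-12*0 + 147) + (2*(-12)*(-3 - 12)/(-4 - 12))*(-62) = 1/(0 + 147) + (2*(-12)*(-15)/(-16))*(-62) = 1/147 + (2*(-12)*(-1/16)*(-15))*(-62) = 1/147 - 45/2*(-62) = 1/147 + 1395 = 205066/147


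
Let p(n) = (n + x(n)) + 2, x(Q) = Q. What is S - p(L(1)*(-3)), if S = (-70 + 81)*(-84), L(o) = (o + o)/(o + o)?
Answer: -920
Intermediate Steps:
L(o) = 1 (L(o) = (2*o)/((2*o)) = (2*o)*(1/(2*o)) = 1)
S = -924 (S = 11*(-84) = -924)
p(n) = 2 + 2*n (p(n) = (n + n) + 2 = 2*n + 2 = 2 + 2*n)
S - p(L(1)*(-3)) = -924 - (2 + 2*(1*(-3))) = -924 - (2 + 2*(-3)) = -924 - (2 - 6) = -924 - 1*(-4) = -924 + 4 = -920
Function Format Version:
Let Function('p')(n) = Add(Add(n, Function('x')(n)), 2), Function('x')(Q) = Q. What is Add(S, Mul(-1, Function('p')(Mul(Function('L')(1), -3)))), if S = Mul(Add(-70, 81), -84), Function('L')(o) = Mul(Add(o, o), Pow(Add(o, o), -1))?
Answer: -920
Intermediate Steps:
Function('L')(o) = 1 (Function('L')(o) = Mul(Mul(2, o), Pow(Mul(2, o), -1)) = Mul(Mul(2, o), Mul(Rational(1, 2), Pow(o, -1))) = 1)
S = -924 (S = Mul(11, -84) = -924)
Function('p')(n) = Add(2, Mul(2, n)) (Function('p')(n) = Add(Add(n, n), 2) = Add(Mul(2, n), 2) = Add(2, Mul(2, n)))
Add(S, Mul(-1, Function('p')(Mul(Function('L')(1), -3)))) = Add(-924, Mul(-1, Add(2, Mul(2, Mul(1, -3))))) = Add(-924, Mul(-1, Add(2, Mul(2, -3)))) = Add(-924, Mul(-1, Add(2, -6))) = Add(-924, Mul(-1, -4)) = Add(-924, 4) = -920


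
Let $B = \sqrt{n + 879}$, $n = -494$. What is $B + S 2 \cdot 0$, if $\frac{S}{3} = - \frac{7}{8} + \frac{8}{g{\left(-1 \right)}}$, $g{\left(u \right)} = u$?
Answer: $\sqrt{385} \approx 19.621$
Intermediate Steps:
$S = - \frac{213}{8}$ ($S = 3 \left(- \frac{7}{8} + \frac{8}{-1}\right) = 3 \left(\left(-7\right) \frac{1}{8} + 8 \left(-1\right)\right) = 3 \left(- \frac{7}{8} - 8\right) = 3 \left(- \frac{71}{8}\right) = - \frac{213}{8} \approx -26.625$)
$B = \sqrt{385}$ ($B = \sqrt{-494 + 879} = \sqrt{385} \approx 19.621$)
$B + S 2 \cdot 0 = \sqrt{385} + \left(- \frac{213}{8}\right) 2 \cdot 0 = \sqrt{385} - 0 = \sqrt{385} + 0 = \sqrt{385}$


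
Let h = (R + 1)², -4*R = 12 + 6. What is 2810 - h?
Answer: 11191/4 ≈ 2797.8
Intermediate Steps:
R = -9/2 (R = -(12 + 6)/4 = -¼*18 = -9/2 ≈ -4.5000)
h = 49/4 (h = (-9/2 + 1)² = (-7/2)² = 49/4 ≈ 12.250)
2810 - h = 2810 - 1*49/4 = 2810 - 49/4 = 11191/4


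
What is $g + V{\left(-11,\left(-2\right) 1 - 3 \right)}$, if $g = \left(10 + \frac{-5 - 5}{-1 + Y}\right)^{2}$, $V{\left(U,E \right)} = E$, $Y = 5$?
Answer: $\frac{205}{4} \approx 51.25$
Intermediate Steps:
$g = \frac{225}{4}$ ($g = \left(10 + \frac{-5 - 5}{-1 + 5}\right)^{2} = \left(10 - \frac{10}{4}\right)^{2} = \left(10 - \frac{5}{2}\right)^{2} = \left(\frac{15}{2}\right)^{2} = \frac{225}{4} \approx 56.25$)
$g + V{\left(-11,\left(-2\right) 1 - 3 \right)} = \frac{225}{4} - 5 = \frac{205}{4}$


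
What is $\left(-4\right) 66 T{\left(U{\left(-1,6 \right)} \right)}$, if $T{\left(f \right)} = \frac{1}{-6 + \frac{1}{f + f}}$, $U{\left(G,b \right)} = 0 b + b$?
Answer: $\frac{3168}{71} \approx 44.62$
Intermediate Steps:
$U{\left(G,b \right)} = b$ ($U{\left(G,b \right)} = 0 + b = b$)
$T{\left(f \right)} = \frac{1}{-6 + \frac{1}{2 f}}$
$\left(-4\right) 66 T{\left(U{\left(-1,6 \right)} \right)} = \left(-4\right) 66 \left(\left(-2\right) 6 \frac{1}{-1 + 12 \cdot 6}\right) = - 264 \left(\left(-2\right) 6 \frac{1}{-1 + 72}\right) = - 264 \left(\left(-2\right) 6 \cdot \frac{1}{71}\right) = \left(-264\right) \left(- \frac{12}{71}\right) = \frac{3168}{71}$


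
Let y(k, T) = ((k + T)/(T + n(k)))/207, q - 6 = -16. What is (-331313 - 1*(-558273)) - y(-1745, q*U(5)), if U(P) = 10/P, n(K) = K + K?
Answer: 32980465087/145314 ≈ 2.2696e+5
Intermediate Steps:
q = -10 (q = 6 - 16 = -10)
n(K) = 2*K
y(k, T) = (T + k)/(207*(T + 2*k)) (y(k, T) = ((k + T)/(T + 2*k))/207 = ((T + k)/(T + 2*k))*(1/207) = (T + k)/(207*(T + 2*k)))
(-331313 - 1*(-558273)) - y(-1745, q*U(5)) = (-331313 - 1*(-558273)) - (-100/5 - 1745)/(207*(-100/5 + 2*(-1745))) = (-331313 + 558273) - (-100/5 - 1745)/(207*(-100/5 - 3490)) = 226960 - (-10*2 - 1745)/(207*(-10*2 - 3490)) = 226960 - (-20 - 1745)/(207*(-20 - 3490)) = 226960 - (-1765)/(207*(-3510)) = 226960 - (-1)*(-1765)/(207*3510) = 226960 - 1*353/145314 = 226960 - 353/145314 = 32980465087/145314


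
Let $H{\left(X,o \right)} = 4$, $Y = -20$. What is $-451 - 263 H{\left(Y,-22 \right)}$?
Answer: $-1503$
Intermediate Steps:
$-451 - 263 H{\left(Y,-22 \right)} = -451 - 1052 = -1503$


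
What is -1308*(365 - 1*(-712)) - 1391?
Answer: -1410107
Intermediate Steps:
-1308*(365 - 1*(-712)) - 1391 = -1308*(365 + 712) - 1391 = -1308*1077 - 1391 = -1408716 - 1391 = -1410107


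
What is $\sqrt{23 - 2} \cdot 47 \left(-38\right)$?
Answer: $- 1786 \sqrt{21} \approx -8184.5$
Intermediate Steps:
$\sqrt{23 - 2} \cdot 47 \left(-38\right) = \sqrt{21} \cdot 47 \left(-38\right) = 47 \sqrt{21} \left(-38\right) = - 1786 \sqrt{21}$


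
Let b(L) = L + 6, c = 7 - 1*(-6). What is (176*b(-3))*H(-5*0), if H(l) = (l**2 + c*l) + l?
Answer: 0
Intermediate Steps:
c = 13 (c = 7 + 6 = 13)
b(L) = 6 + L
H(l) = l**2 + 14*l (H(l) = (l**2 + 13*l) + l = l**2 + 14*l)
(176*b(-3))*H(-5*0) = (176*(6 - 3))*((-5*0)*(14 - 5*0)) = (176*3)*(0*(14 + 0)) = 528*(0*14) = 528*0 = 0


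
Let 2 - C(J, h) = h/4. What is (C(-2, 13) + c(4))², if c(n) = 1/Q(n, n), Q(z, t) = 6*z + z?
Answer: 289/196 ≈ 1.4745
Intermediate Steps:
C(J, h) = 2 - h/4
Q(z, t) = 7*z
c(n) = 1/(7*n)
(C(-2, 13) + c(4))² = ((2 - ¼*13) + (⅐)/4)² = ((2 - 13/4) + (⅐)*(¼))² = (-5/4 + 1/28)² = (-17/14)² = 289/196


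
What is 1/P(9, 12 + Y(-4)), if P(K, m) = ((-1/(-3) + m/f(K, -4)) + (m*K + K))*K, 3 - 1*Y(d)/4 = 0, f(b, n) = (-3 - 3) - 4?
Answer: 5/10032 ≈ 0.00049840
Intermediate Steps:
f(b, n) = -10 (f(b, n) = -6 - 4 = -10)
Y(d) = 12 (Y(d) = 12 - 4*0 = 12 + 0 = 12)
P(K, m) = K*(⅓ + K - m/10 + K*m) (P(K, m) = ((-1/(-3) + m/(-10)) + (m*K + K))*K = ((-1*(-⅓) + m*(-⅒)) + (K*m + K))*K = ((⅓ - m/10) + (K + K*m))*K = (⅓ + K - m/10 + K*m)*K = K*(⅓ + K - m/10 + K*m))
1/P(9, 12 + Y(-4)) = 1/((1/30)*9*(10 - 3*(12 + 12) + 30*9 + 30*9*(12 + 12))) = 1/((1/30)*9*(10 - 3*24 + 270 + 30*9*24)) = 1/((1/30)*9*(10 - 72 + 270 + 6480)) = 1/((1/30)*9*6688) = 1/(10032/5) = 5/10032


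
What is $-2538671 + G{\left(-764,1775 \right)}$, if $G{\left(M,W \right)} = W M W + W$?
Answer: $-2409614396$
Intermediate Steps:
$G{\left(M,W \right)} = W + M W^{2}$ ($G{\left(M,W \right)} = M W W + W = M W^{2} + W = W + M W^{2}$)
$-2538671 + G{\left(-764,1775 \right)} = -2538671 + 1775 \left(1 - 1356100\right) = -2538671 + 1775 \left(-1356099\right) = -2538671 - 2407075725 = -2409614396$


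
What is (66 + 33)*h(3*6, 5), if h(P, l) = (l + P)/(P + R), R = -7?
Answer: 207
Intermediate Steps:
h(P, l) = (P + l)/(-7 + P) (h(P, l) = (l + P)/(P - 7) = (P + l)/(-7 + P))
(66 + 33)*h(3*6, 5) = (66 + 33)*((3*6 + 5)/(-7 + 3*6)) = 99*((18 + 5)/(-7 + 18)) = 99*(23/11) = 207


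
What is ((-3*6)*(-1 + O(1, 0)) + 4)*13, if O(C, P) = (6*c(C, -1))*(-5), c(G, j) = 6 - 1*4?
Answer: 14326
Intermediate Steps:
c(G, j) = 2 (c(G, j) = 6 - 4 = 2)
O(C, P) = -60 (O(C, P) = (6*2)*(-5) = 12*(-5) = -60)
((-3*6)*(-1 + O(1, 0)) + 4)*13 = ((-3*6)*(-1 - 60) + 4)*13 = (-18*(-61) + 4)*13 = (1098 + 4)*13 = 1102*13 = 14326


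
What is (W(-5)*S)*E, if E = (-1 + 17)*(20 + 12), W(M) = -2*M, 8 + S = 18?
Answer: 51200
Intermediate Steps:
S = 10 (S = -8 + 18 = 10)
E = 512 (E = 16*32 = 512)
(W(-5)*S)*E = (-2*(-5)*10)*512 = (10*10)*512 = 100*512 = 51200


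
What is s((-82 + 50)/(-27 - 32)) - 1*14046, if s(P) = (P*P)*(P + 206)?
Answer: -2872274970/205379 ≈ -13985.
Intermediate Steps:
s(P) = P²*(206 + P)
s((-82 + 50)/(-27 - 32)) - 1*14046 = ((-82 + 50)/(-27 - 32))²*(206 + (-82 + 50)/(-27 - 32)) - 1*14046 = (-32/(-59))²*(206 - 32/(-59)) - 14046 = (-32*(-1/59))²*(206 - 32*(-1/59)) - 14046 = (32/59)²*(206 + 32/59) - 14046 = (1024/3481)*(12186/59) - 14046 = 12478464/205379 - 14046 = -2872274970/205379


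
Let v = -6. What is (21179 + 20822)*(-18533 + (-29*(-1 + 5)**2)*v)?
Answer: -661473749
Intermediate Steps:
(21179 + 20822)*(-18533 + (-29*(-1 + 5)**2)*v) = (21179 + 20822)*(-18533 - 29*(-1 + 5)**2*(-6)) = 42001*(-18533 - 29*4**2*(-6)) = 42001*(-18533 - 29*16*(-6)) = 42001*(-18533 - 464*(-6)) = 42001*(-18533 + 2784) = 42001*(-15749) = -661473749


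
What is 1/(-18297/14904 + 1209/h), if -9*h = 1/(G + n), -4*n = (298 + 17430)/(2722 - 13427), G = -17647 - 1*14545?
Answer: 17727480/6209522234769343 ≈ 2.8549e-9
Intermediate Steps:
G = -32192 (G = -17647 - 14545 = -32192)
n = 4432/10705 (n = -(298 + 17430)/(4*(2722 - 13427)) = -4432/(-10705) = -4432*(-1)/10705 = -1/4*(-17728/10705) = 4432/10705 ≈ 0.41401)
h = 10705/3101498352 (h = -1/(9*(-32192 + 4432/10705)) = -1/(9*(-344610928/10705)) = -1/9*(-10705/344610928) = 10705/3101498352 ≈ 3.4516e-6)
1/(-18297/14904 + 1209/h) = 1/(-18297/14904 + 1209/(10705/3101498352)) = 1/(-18297*1/14904 + 1209*(3101498352/10705)) = 1/(-2033/1656 + 3749711507568/10705) = 1/(6209522234769343/17727480) = 17727480/6209522234769343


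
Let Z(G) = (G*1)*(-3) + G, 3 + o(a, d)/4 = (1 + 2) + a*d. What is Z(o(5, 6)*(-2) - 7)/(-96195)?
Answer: -494/96195 ≈ -0.0051354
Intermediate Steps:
o(a, d) = 4*a*d (o(a, d) = -12 + 4*((1 + 2) + a*d) = -12 + 4*(3 + a*d) = -12 + (12 + 4*a*d) = 4*a*d)
Z(G) = -2*G (Z(G) = G*(-3) + G = -3*G + G = -2*G)
Z(o(5, 6)*(-2) - 7)/(-96195) = -2*((4*5*6)*(-2) - 7)/(-96195) = -2*(120*(-2) - 7)*(-1/96195) = -2*(-240 - 7)*(-1/96195) = -2*(-247)*(-1/96195) = 494*(-1/96195) = -494/96195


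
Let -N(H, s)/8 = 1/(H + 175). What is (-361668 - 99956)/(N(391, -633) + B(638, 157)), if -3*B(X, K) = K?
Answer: 391918776/44443 ≈ 8818.5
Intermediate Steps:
N(H, s) = -8/(175 + H) (N(H, s) = -8/(H + 175) = -8/(175 + H))
B(X, K) = -K/3
(-361668 - 99956)/(N(391, -633) + B(638, 157)) = (-361668 - 99956)/(-8/(175 + 391) - ⅓*157) = -461624/(-8/566 - 157/3) = -461624/(-8*1/566 - 157/3) = -461624/(-4/283 - 157/3) = -461624/(-44443/849) = -461624*(-849/44443) = 391918776/44443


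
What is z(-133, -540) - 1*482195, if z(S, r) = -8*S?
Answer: -481131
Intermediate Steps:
z(-133, -540) - 1*482195 = -8*(-133) - 1*482195 = 1064 - 482195 = -481131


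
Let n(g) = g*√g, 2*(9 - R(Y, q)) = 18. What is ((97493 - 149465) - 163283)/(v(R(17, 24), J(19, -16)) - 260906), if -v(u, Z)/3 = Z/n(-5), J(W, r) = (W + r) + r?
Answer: 7020165128750/8508992606021 + 41974725*I*√5/8508992606021 ≈ 0.82503 + 1.103e-5*I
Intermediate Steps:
R(Y, q) = 0 (R(Y, q) = 9 - ½*18 = 9 - 9 = 0)
n(g) = g^(3/2)
J(W, r) = W + 2*r
v(u, Z) = -3*I*Z*√5/25 (v(u, Z) = -3*Z/((-5)^(3/2)) = -3*Z/((-5*I*√5)) = -3*Z*I*√5/25 = -3*I*Z*√5/25)
((97493 - 149465) - 163283)/(v(R(17, 24), J(19, -16)) - 260906) = ((97493 - 149465) - 163283)/(-3*I*(19 + 2*(-16))*√5/25 - 260906) = (-51972 - 163283)/(-3*I*(19 - 32)*√5/25 - 260906) = -215255/(-3/25*I*(-13)*√5 - 260906) = -215255/(39*I*√5/25 - 260906) = -215255/(-260906 + 39*I*√5/25)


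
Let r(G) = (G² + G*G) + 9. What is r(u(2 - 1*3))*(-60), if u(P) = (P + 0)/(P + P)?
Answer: -570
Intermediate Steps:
u(P) = ½ (u(P) = P/((2*P)) = P*(1/(2*P)) = ½)
r(G) = 9 + 2*G² (r(G) = (G² + G²) + 9 = 2*G² + 9 = 9 + 2*G²)
r(u(2 - 1*3))*(-60) = (9 + 2*(½)²)*(-60) = (9 + 2*(¼))*(-60) = (9 + ½)*(-60) = (19/2)*(-60) = -570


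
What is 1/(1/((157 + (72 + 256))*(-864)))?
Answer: -419040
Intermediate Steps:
1/(1/((157 + (72 + 256))*(-864))) = 1/(-1/864/(157 + 328)) = 1/(-1/864/485) = 1/((1/485)*(-1/864)) = 1/(-1/419040) = -419040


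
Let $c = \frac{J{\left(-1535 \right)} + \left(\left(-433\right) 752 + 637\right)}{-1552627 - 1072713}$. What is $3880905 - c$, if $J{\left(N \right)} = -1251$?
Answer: $\frac{1018869480647}{262534} \approx 3.8809 \cdot 10^{6}$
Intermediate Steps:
$c = \frac{32623}{262534}$ ($c = \frac{-1251 + \left(\left(-433\right) 752 + 637\right)}{-1552627 - 1072713} = \frac{-1251 + \left(-325616 + 637\right)}{-2625340} = \left(-1251 - 324979\right) \left(- \frac{1}{2625340}\right) = \left(-326230\right) \left(- \frac{1}{2625340}\right) = \frac{32623}{262534} \approx 0.12426$)
$3880905 - c = 3880905 - \frac{32623}{262534} = \frac{1018869480647}{262534}$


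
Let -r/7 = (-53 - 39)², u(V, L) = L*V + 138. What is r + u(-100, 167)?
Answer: -75810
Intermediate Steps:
u(V, L) = 138 + L*V
r = -59248 (r = -7*(-53 - 39)² = -7*(-92)² = -7*8464 = -59248)
r + u(-100, 167) = -59248 + (138 + 167*(-100)) = -59248 + (138 - 16700) = -59248 - 16562 = -75810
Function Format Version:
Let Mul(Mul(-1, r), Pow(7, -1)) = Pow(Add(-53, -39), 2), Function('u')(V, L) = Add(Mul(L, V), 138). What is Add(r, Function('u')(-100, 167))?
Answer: -75810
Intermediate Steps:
Function('u')(V, L) = Add(138, Mul(L, V))
r = -59248 (r = Mul(-7, Pow(Add(-53, -39), 2)) = Mul(-7, Pow(-92, 2)) = Mul(-7, 8464) = -59248)
Add(r, Function('u')(-100, 167)) = Add(-59248, Add(138, Mul(167, -100))) = Add(-59248, Add(138, -16700)) = Add(-59248, -16562) = -75810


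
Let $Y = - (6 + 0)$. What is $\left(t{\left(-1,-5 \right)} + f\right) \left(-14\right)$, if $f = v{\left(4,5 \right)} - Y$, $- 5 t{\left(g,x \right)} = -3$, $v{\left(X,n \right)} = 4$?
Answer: $- \frac{742}{5} \approx -148.4$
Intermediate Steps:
$t{\left(g,x \right)} = \frac{3}{5}$ ($t{\left(g,x \right)} = \left(- \frac{1}{5}\right) \left(-3\right) = \frac{3}{5}$)
$Y = -6$ ($Y = \left(-1\right) 6 = -6$)
$f = 10$ ($f = 4 - -6 = 4 + 6 = 10$)
$\left(t{\left(-1,-5 \right)} + f\right) \left(-14\right) = \left(\frac{3}{5} + 10\right) \left(-14\right) = \frac{53}{5} \left(-14\right) = - \frac{742}{5}$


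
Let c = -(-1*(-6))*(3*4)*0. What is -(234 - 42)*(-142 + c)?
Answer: 27264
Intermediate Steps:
c = 0 (c = -6*12*0 = -6*0 = -1*0 = 0)
-(234 - 42)*(-142 + c) = -(234 - 42)*(-142 + 0) = -192*(-142) = -1*(-27264) = 27264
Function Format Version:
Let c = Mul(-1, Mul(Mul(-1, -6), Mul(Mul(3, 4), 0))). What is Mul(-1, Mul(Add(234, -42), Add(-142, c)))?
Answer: 27264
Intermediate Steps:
c = 0 (c = Mul(-1, Mul(6, Mul(12, 0))) = Mul(-1, Mul(6, 0)) = Mul(-1, 0) = 0)
Mul(-1, Mul(Add(234, -42), Add(-142, c))) = Mul(-1, Mul(Add(234, -42), Add(-142, 0))) = Mul(-1, Mul(192, -142)) = Mul(-1, -27264) = 27264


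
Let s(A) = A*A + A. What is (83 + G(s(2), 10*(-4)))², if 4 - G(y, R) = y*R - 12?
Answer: 114921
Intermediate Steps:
s(A) = A + A² (s(A) = A² + A = A + A²)
G(y, R) = 16 - R*y (G(y, R) = 4 - (y*R - 12) = 4 - (R*y - 12) = 4 - (-12 + R*y) = 4 + (12 - R*y) = 16 - R*y)
(83 + G(s(2), 10*(-4)))² = (83 + (16 - 10*(-4)*2*(1 + 2)))² = (83 + (16 - 1*(-40)*2*3))² = (83 + (16 - 1*(-40)*6))² = (83 + (16 + 240))² = (83 + 256)² = 339² = 114921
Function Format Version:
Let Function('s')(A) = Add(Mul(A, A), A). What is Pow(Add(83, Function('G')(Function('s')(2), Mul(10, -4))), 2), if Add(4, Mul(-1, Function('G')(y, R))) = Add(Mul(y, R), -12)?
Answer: 114921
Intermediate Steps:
Function('s')(A) = Add(A, Pow(A, 2)) (Function('s')(A) = Add(Pow(A, 2), A) = Add(A, Pow(A, 2)))
Function('G')(y, R) = Add(16, Mul(-1, R, y)) (Function('G')(y, R) = Add(4, Mul(-1, Add(Mul(y, R), -12))) = Add(4, Mul(-1, Add(Mul(R, y), -12))) = Add(4, Mul(-1, Add(-12, Mul(R, y)))) = Add(4, Add(12, Mul(-1, R, y))) = Add(16, Mul(-1, R, y)))
Pow(Add(83, Function('G')(Function('s')(2), Mul(10, -4))), 2) = Pow(Add(83, Add(16, Mul(-1, Mul(10, -4), Mul(2, Add(1, 2))))), 2) = Pow(Add(83, Add(16, Mul(-1, -40, Mul(2, 3)))), 2) = Pow(Add(83, Add(16, Mul(-1, -40, 6))), 2) = Pow(Add(83, Add(16, 240)), 2) = Pow(Add(83, 256), 2) = Pow(339, 2) = 114921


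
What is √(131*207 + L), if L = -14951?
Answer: √12166 ≈ 110.30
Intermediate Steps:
√(131*207 + L) = √(131*207 - 14951) = √(27117 - 14951) = √12166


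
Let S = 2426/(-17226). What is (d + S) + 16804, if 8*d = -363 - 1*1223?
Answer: 572096447/34452 ≈ 16606.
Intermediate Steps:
S = -1213/8613 (S = 2426*(-1/17226) = -1213/8613 ≈ -0.14083)
d = -793/4 (d = (-363 - 1*1223)/8 = (-363 - 1223)/8 = (⅛)*(-1586) = -793/4 ≈ -198.25)
(d + S) + 16804 = (-793/4 - 1213/8613) + 16804 = -6834961/34452 + 16804 = 572096447/34452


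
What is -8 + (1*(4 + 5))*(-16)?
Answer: -152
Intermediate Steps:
-8 + (1*(4 + 5))*(-16) = -8 + (1*9)*(-16) = -8 + 9*(-16) = -8 - 144 = -152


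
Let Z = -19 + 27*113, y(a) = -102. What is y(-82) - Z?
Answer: -3134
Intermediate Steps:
Z = 3032 (Z = -19 + 3051 = 3032)
y(-82) - Z = -102 - 1*3032 = -102 - 3032 = -3134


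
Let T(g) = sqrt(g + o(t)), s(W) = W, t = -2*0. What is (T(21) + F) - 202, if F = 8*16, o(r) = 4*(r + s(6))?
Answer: -74 + 3*sqrt(5) ≈ -67.292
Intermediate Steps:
t = 0
o(r) = 24 + 4*r (o(r) = 4*(r + 6) = 4*(6 + r) = 24 + 4*r)
F = 128
T(g) = sqrt(24 + g) (T(g) = sqrt(g + (24 + 4*0)) = sqrt(g + (24 + 0)) = sqrt(g + 24) = sqrt(24 + g))
(T(21) + F) - 202 = (sqrt(24 + 21) + 128) - 202 = (sqrt(45) + 128) - 202 = (3*sqrt(5) + 128) - 202 = (128 + 3*sqrt(5)) - 202 = -74 + 3*sqrt(5)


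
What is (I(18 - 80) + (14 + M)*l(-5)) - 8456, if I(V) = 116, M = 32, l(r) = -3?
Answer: -8478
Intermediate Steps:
(I(18 - 80) + (14 + M)*l(-5)) - 8456 = (116 + (14 + 32)*(-3)) - 8456 = (116 + 46*(-3)) - 8456 = (116 - 138) - 8456 = -22 - 8456 = -8478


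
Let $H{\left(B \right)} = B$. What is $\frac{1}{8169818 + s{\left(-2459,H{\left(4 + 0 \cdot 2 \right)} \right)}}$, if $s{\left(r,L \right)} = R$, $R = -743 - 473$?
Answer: $\frac{1}{8168602} \approx 1.2242 \cdot 10^{-7}$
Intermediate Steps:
$R = -1216$
$s{\left(r,L \right)} = -1216$
$\frac{1}{8169818 + s{\left(-2459,H{\left(4 + 0 \cdot 2 \right)} \right)}} = \frac{1}{8169818 - 1216} = \frac{1}{8168602}$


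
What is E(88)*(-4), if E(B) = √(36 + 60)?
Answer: -16*√6 ≈ -39.192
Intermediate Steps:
E(B) = 4*√6 (E(B) = √96 = 4*√6)
E(88)*(-4) = (4*√6)*(-4) = -16*√6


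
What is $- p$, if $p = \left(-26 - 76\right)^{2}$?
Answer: $-10404$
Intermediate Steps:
$p = 10404$ ($p = \left(-102\right)^{2} = 10404$)
$- p = \left(-1\right) 10404 = -10404$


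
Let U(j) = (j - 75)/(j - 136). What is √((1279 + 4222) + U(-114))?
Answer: √13754390/50 ≈ 74.174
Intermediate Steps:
U(j) = (-75 + j)/(-136 + j)
√((1279 + 4222) + U(-114)) = √((1279 + 4222) + (-75 - 114)/(-136 - 114)) = √(5501 - 189/(-250)) = √(5501 - 1/250*(-189)) = √(5501 + 189/250) = √(1375439/250) = √13754390/50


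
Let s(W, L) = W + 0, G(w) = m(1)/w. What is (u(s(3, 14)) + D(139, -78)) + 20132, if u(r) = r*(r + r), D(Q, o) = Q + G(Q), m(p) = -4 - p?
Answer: 2820166/139 ≈ 20289.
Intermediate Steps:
G(w) = -5/w (G(w) = (-4 - 1*1)/w = (-4 - 1)/w = -5/w)
s(W, L) = W
D(Q, o) = Q - 5/Q
u(r) = 2*r**2 (u(r) = r*(2*r) = 2*r**2)
(u(s(3, 14)) + D(139, -78)) + 20132 = (2*3**2 + (139 - 5/139)) + 20132 = (2*9 + (139 - 5*1/139)) + 20132 = (18 + (139 - 5/139)) + 20132 = (18 + 19316/139) + 20132 = 21818/139 + 20132 = 2820166/139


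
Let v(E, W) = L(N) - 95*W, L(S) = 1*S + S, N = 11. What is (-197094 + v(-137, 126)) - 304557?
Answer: -513599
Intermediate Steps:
L(S) = 2*S (L(S) = S + S = 2*S)
v(E, W) = 22 - 95*W (v(E, W) = 2*11 - 95*W = 22 - 95*W)
(-197094 + v(-137, 126)) - 304557 = (-197094 + (22 - 95*126)) - 304557 = (-197094 + (22 - 11970)) - 304557 = (-197094 - 11948) - 304557 = -209042 - 304557 = -513599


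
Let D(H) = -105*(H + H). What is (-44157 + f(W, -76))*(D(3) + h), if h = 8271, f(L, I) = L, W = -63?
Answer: -337885020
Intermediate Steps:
D(H) = -210*H
(-44157 + f(W, -76))*(D(3) + h) = (-44157 - 63)*(-210*3 + 8271) = -44220*(-630 + 8271) = -44220*7641 = -337885020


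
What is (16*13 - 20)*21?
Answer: 3948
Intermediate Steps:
(16*13 - 20)*21 = (208 - 20)*21 = 188*21 = 3948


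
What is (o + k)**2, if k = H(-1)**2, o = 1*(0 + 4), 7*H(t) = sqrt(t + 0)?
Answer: 38025/2401 ≈ 15.837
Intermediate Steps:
H(t) = sqrt(t)/7 (H(t) = sqrt(t + 0)/7 = sqrt(t)/7)
o = 4 (o = 1*4 = 4)
k = -1/49 (k = (sqrt(-1)/7)**2 = (I/7)**2 = -1/49 ≈ -0.020408)
(o + k)**2 = (4 - 1/49)**2 = (195/49)**2 = 38025/2401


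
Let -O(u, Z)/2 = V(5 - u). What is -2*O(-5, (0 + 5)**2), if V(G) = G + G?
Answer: 80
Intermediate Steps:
V(G) = 2*G
O(u, Z) = -20 + 4*u (O(u, Z) = -4*(5 - u) = -2*(10 - 2*u) = -20 + 4*u)
-2*O(-5, (0 + 5)**2) = -2*(-20 + 4*(-5)) = -2*(-20 - 20) = -2*(-40) = 80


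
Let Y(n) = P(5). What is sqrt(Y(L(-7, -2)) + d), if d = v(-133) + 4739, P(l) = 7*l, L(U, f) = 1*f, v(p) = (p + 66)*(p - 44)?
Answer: sqrt(16633) ≈ 128.97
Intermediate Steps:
v(p) = (-44 + p)*(66 + p) (v(p) = (66 + p)*(-44 + p) = (-44 + p)*(66 + p))
L(U, f) = f
Y(n) = 35 (Y(n) = 7*5 = 35)
d = 16598 (d = (-2904 + (-133)**2 + 22*(-133)) + 4739 = (-2904 + 17689 - 2926) + 4739 = 11859 + 4739 = 16598)
sqrt(Y(L(-7, -2)) + d) = sqrt(35 + 16598) = sqrt(16633)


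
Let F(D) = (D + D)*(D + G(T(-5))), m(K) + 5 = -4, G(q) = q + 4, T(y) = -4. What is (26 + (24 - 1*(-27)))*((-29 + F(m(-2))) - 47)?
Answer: 6622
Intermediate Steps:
G(q) = 4 + q
m(K) = -9 (m(K) = -5 - 4 = -9)
F(D) = 2*D² (F(D) = (D + D)*(D + (4 - 4)) = (2*D)*(D + 0) = (2*D)*D = 2*D²)
(26 + (24 - 1*(-27)))*((-29 + F(m(-2))) - 47) = (26 + (24 - 1*(-27)))*((-29 + 2*(-9)²) - 47) = (26 + (24 + 27))*((-29 + 2*81) - 47) = (26 + 51)*((-29 + 162) - 47) = 77*(133 - 47) = 77*86 = 6622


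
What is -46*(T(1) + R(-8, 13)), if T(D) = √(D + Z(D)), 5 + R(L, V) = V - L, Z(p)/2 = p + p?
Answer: -736 - 46*√5 ≈ -838.86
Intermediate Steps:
Z(p) = 4*p (Z(p) = 2*(p + p) = 2*(2*p) = 4*p)
R(L, V) = -5 + V - L (R(L, V) = -5 + (V - L) = -5 + V - L)
T(D) = √5*√D (T(D) = √(D + 4*D) = √(5*D) = √5*√D)
-46*(T(1) + R(-8, 13)) = -46*(√5*√1 + (-5 + 13 - 1*(-8))) = -46*(√5*1 + (-5 + 13 + 8)) = -46*(√5 + 16) = -46*(16 + √5) = -736 - 46*√5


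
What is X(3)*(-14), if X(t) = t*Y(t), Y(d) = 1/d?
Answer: -14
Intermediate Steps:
X(t) = 1 (X(t) = t/t = 1)
X(3)*(-14) = 1*(-14) = -14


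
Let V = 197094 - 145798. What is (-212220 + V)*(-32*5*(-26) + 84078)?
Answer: -14199611912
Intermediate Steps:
V = 51296
(-212220 + V)*(-32*5*(-26) + 84078) = (-212220 + 51296)*(-32*5*(-26) + 84078) = -160924*(-160*(-26) + 84078) = -160924*(4160 + 84078) = -160924*88238 = -14199611912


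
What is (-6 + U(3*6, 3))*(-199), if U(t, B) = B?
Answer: 597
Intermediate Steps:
(-6 + U(3*6, 3))*(-199) = (-6 + 3)*(-199) = -3*(-199) = 597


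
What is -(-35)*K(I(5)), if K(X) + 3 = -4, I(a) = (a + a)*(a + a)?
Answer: -245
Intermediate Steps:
I(a) = 4*a**2 (I(a) = (2*a)*(2*a) = 4*a**2)
K(X) = -7 (K(X) = -3 - 4 = -7)
-(-35)*K(I(5)) = -(-35)*(-7) = -1*245 = -245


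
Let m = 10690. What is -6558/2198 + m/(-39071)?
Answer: -139862119/42939029 ≈ -3.2572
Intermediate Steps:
-6558/2198 + m/(-39071) = -6558/2198 + 10690/(-39071) = -6558*1/2198 + 10690*(-1/39071) = -3279/1099 - 10690/39071 = -139862119/42939029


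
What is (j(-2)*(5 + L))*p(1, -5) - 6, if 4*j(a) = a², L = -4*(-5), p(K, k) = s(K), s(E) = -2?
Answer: -56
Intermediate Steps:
p(K, k) = -2
L = 20
j(a) = a²/4
(j(-2)*(5 + L))*p(1, -5) - 6 = (((¼)*(-2)²)*(5 + 20))*(-2) - 6 = (((¼)*4)*25)*(-2) - 6 = (1*25)*(-2) - 6 = 25*(-2) - 6 = -50 - 6 = -56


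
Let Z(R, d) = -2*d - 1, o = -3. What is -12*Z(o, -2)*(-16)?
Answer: 576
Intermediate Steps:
Z(R, d) = -1 - 2*d
-12*Z(o, -2)*(-16) = -12*(-1 - 2*(-2))*(-16) = -12*(-1 + 4)*(-16) = -12*3*(-16) = -36*(-16) = 576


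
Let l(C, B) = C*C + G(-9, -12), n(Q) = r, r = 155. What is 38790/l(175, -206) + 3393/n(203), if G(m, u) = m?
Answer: 54946269/2372740 ≈ 23.157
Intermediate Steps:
n(Q) = 155
l(C, B) = -9 + C² (l(C, B) = C*C - 9 = C² - 9 = -9 + C²)
38790/l(175, -206) + 3393/n(203) = 38790/(-9 + 175²) + 3393/155 = 38790/(-9 + 30625) + 3393*(1/155) = 38790/30616 + 3393/155 = 38790*(1/30616) + 3393/155 = 19395/15308 + 3393/155 = 54946269/2372740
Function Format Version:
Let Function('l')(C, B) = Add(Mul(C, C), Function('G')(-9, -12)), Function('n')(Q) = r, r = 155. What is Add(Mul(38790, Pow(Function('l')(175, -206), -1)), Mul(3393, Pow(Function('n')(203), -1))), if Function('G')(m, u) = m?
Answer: Rational(54946269, 2372740) ≈ 23.157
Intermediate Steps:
Function('n')(Q) = 155
Function('l')(C, B) = Add(-9, Pow(C, 2)) (Function('l')(C, B) = Add(Mul(C, C), -9) = Add(Pow(C, 2), -9) = Add(-9, Pow(C, 2)))
Add(Mul(38790, Pow(Function('l')(175, -206), -1)), Mul(3393, Pow(Function('n')(203), -1))) = Add(Mul(38790, Pow(Add(-9, Pow(175, 2)), -1)), Mul(3393, Pow(155, -1))) = Add(Mul(38790, Pow(Add(-9, 30625), -1)), Mul(3393, Rational(1, 155))) = Add(Mul(38790, Pow(30616, -1)), Rational(3393, 155)) = Add(Mul(38790, Rational(1, 30616)), Rational(3393, 155)) = Add(Rational(19395, 15308), Rational(3393, 155)) = Rational(54946269, 2372740)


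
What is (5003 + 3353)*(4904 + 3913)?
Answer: 73674852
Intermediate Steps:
(5003 + 3353)*(4904 + 3913) = 8356*8817 = 73674852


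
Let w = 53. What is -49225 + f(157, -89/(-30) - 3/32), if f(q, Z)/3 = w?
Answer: -49066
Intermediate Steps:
f(q, Z) = 159 (f(q, Z) = 3*53 = 159)
-49225 + f(157, -89/(-30) - 3/32) = -49225 + 159 = -49066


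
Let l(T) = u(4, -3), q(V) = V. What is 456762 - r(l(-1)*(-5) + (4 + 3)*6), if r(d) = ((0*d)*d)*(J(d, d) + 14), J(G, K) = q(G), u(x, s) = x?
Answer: 456762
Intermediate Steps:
J(G, K) = G
l(T) = 4
r(d) = 0 (r(d) = ((0*d)*d)*(d + 14) = (0*d)*(14 + d) = 0*(14 + d) = 0)
456762 - r(l(-1)*(-5) + (4 + 3)*6) = 456762 - 1*0 = 456762 + 0 = 456762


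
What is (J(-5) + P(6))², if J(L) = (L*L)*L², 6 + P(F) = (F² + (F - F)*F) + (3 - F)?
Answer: 425104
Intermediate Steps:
P(F) = -3 + F² - F (P(F) = -6 + ((F² + (F - F)*F) + (3 - F)) = -6 + ((F² + 0*F) + (3 - F)) = -6 + ((F² + 0) + (3 - F)) = -6 + (F² + (3 - F)) = -6 + (3 + F² - F) = -3 + F² - F)
J(L) = L⁴ (J(L) = L²*L² = L⁴)
(J(-5) + P(6))² = ((-5)⁴ + (-3 + 6² - 1*6))² = (625 + (-3 + 36 - 6))² = (625 + 27)² = 652² = 425104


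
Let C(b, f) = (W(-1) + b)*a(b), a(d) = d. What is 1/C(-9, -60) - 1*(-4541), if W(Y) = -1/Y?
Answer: 326953/72 ≈ 4541.0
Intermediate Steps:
C(b, f) = b*(1 + b) (C(b, f) = (-1/(-1) + b)*b = (-1*(-1) + b)*b = (1 + b)*b = b*(1 + b))
1/C(-9, -60) - 1*(-4541) = 1/(-9*(1 - 9)) - 1*(-4541) = 1/(-9*(-8)) + 4541 = 1/72 + 4541 = 326953/72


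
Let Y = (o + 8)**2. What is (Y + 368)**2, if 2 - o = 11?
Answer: 136161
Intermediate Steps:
o = -9 (o = 2 - 1*11 = 2 - 11 = -9)
Y = 1 (Y = (-9 + 8)**2 = (-1)**2 = 1)
(Y + 368)**2 = (1 + 368)**2 = 369**2 = 136161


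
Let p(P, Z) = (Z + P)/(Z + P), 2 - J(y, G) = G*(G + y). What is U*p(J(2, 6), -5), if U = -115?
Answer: -115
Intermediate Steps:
J(y, G) = 2 - G*(G + y)
p(P, Z) = 1 (p(P, Z) = (P + Z)/(P + Z) = 1)
U*p(J(2, 6), -5) = -115*1 = -115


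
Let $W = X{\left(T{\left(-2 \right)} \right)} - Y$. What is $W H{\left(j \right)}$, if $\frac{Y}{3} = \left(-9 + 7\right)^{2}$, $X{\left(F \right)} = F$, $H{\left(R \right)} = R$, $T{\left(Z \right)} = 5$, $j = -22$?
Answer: $154$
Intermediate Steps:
$Y = 12$ ($Y = 3 \left(-9 + 7\right)^{2} = 3 \left(-2\right)^{2} = 3 \cdot 4 = 12$)
$W = -7$ ($W = 5 - 12 = -7$)
$W H{\left(j \right)} = \left(-7\right) \left(-22\right) = 154$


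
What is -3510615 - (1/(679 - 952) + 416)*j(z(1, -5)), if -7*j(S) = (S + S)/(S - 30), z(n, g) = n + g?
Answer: -114048895237/32487 ≈ -3.5106e+6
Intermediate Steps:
z(n, g) = g + n
j(S) = -2*S/(7*(-30 + S)) (j(S) = -(S + S)/(7*(S - 30)) = -2*S/(7*(-30 + S)))
-3510615 - (1/(679 - 952) + 416)*j(z(1, -5)) = -3510615 - (1/(679 - 952) + 416)*(-2*(-5 + 1)/(-210 + 7*(-5 + 1))) = -3510615 - (1/(-273) + 416)*(-2*(-4)/(-210 + 7*(-4))) = -3510615 - (-1/273 + 416)*(-2*(-4)/(-210 - 28)) = -3510615 - 113567*(-2*(-4)/(-238))/273 = -3510615 - 113567*(-2*(-4)*(-1/238))/273 = -3510615 - 113567*(-4)/(273*119) = -3510615 - 1*(-454268/32487) = -3510615 + 454268/32487 = -114048895237/32487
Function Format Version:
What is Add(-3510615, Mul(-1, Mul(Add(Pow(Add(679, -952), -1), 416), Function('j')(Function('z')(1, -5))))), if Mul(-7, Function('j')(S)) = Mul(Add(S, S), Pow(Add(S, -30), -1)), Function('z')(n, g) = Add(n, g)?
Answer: Rational(-114048895237, 32487) ≈ -3.5106e+6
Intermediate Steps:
Function('z')(n, g) = Add(g, n)
Function('j')(S) = Mul(Rational(-2, 7), S, Pow(Add(-30, S), -1)) (Function('j')(S) = Mul(Rational(-1, 7), Mul(Add(S, S), Pow(Add(S, -30), -1))) = Mul(Rational(-1, 7), Mul(Mul(2, S), Pow(Add(-30, S), -1))) = Mul(Rational(-1, 7), Mul(2, S, Pow(Add(-30, S), -1))) = Mul(Rational(-2, 7), S, Pow(Add(-30, S), -1)))
Add(-3510615, Mul(-1, Mul(Add(Pow(Add(679, -952), -1), 416), Function('j')(Function('z')(1, -5))))) = Add(-3510615, Mul(-1, Mul(Add(Pow(Add(679, -952), -1), 416), Mul(-2, Add(-5, 1), Pow(Add(-210, Mul(7, Add(-5, 1))), -1))))) = Add(-3510615, Mul(-1, Mul(Add(Pow(-273, -1), 416), Mul(-2, -4, Pow(Add(-210, Mul(7, -4)), -1))))) = Add(-3510615, Mul(-1, Mul(Add(Rational(-1, 273), 416), Mul(-2, -4, Pow(Add(-210, -28), -1))))) = Add(-3510615, Mul(-1, Mul(Rational(113567, 273), Mul(-2, -4, Pow(-238, -1))))) = Add(-3510615, Mul(-1, Mul(Rational(113567, 273), Mul(-2, -4, Rational(-1, 238))))) = Add(-3510615, Mul(-1, Mul(Rational(113567, 273), Rational(-4, 119)))) = Add(-3510615, Mul(-1, Rational(-454268, 32487))) = Add(-3510615, Rational(454268, 32487)) = Rational(-114048895237, 32487)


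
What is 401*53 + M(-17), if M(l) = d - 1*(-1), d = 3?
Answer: 21257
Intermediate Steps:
M(l) = 4 (M(l) = 3 - 1*(-1) = 3 + 1 = 4)
401*53 + M(-17) = 401*53 + 4 = 21253 + 4 = 21257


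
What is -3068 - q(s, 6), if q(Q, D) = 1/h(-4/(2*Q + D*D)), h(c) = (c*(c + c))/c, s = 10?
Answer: -3061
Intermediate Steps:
h(c) = 2*c (h(c) = (c*(2*c))/c = (2*c²)/c = 2*c)
q(Q, D) = -Q/4 - D²/8 (q(Q, D) = 1/(2*(-4/(2*Q + D*D))) = 1/(2*(-4/(2*Q + D²))) = 1/(2*(-4/(D² + 2*Q))) = 1/(-8/(D² + 2*Q)) = -Q/4 - D²/8)
-3068 - q(s, 6) = -3068 - (-¼*10 - ⅛*6²) = -3068 - (-5/2 - ⅛*36) = -3068 - (-5/2 - 9/2) = -3068 - 1*(-7) = -3068 + 7 = -3061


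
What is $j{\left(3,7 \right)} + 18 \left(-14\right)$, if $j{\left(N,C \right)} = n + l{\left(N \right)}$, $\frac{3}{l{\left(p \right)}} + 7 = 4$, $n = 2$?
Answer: $-251$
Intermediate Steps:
$l{\left(p \right)} = -1$ ($l{\left(p \right)} = \frac{3}{-7 + 4} = \frac{3}{-3} = 3 \left(- \frac{1}{3}\right) = -1$)
$j{\left(N,C \right)} = 1$ ($j{\left(N,C \right)} = 2 - 1 = 1$)
$j{\left(3,7 \right)} + 18 \left(-14\right) = 1 + 18 \left(-14\right) = 1 - 252 = -251$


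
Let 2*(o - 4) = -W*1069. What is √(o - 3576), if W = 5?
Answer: I*√24978/2 ≈ 79.022*I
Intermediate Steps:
o = -5337/2 (o = 4 + (-1*5*1069)/2 = 4 + (-5*1069)/2 = 4 + (½)*(-5345) = 4 - 5345/2 = -5337/2 ≈ -2668.5)
√(o - 3576) = √(-5337/2 - 3576) = √(-12489/2) = I*√24978/2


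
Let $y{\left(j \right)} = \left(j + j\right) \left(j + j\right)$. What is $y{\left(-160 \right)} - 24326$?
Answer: $78074$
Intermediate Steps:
$y{\left(j \right)} = 4 j^{2}$ ($y{\left(j \right)} = 2 j 2 j = 4 j^{2}$)
$y{\left(-160 \right)} - 24326 = 4 \left(-160\right)^{2} - 24326 = 4 \cdot 25600 - 24326 = 102400 - 24326 = 78074$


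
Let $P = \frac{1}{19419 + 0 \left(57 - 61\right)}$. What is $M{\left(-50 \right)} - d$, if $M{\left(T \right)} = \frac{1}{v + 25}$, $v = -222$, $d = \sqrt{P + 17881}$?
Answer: $- \frac{1}{197} - \frac{2 \sqrt{1685720376915}}{19419} \approx -133.72$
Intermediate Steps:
$P = \frac{1}{19419}$ ($P = \frac{1}{19419 + 0 \left(-4\right)} = \frac{1}{19419 + 0} = \frac{1}{19419} \approx 5.1496 \cdot 10^{-5}$)
$d = \frac{2 \sqrt{1685720376915}}{19419}$ ($d = \sqrt{\frac{1}{19419} + 17881} = \sqrt{\frac{347231140}{19419}} = \frac{2 \sqrt{1685720376915}}{19419} \approx 133.72$)
$M{\left(T \right)} = - \frac{1}{197}$ ($M{\left(T \right)} = \frac{1}{-222 + 25} = \frac{1}{-197} = - \frac{1}{197}$)
$M{\left(-50 \right)} - d = - \frac{1}{197} - \frac{2 \sqrt{1685720376915}}{19419}$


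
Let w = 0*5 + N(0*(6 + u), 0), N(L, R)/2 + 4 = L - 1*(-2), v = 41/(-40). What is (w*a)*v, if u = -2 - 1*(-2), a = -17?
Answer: -697/10 ≈ -69.700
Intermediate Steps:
v = -41/40 (v = 41*(-1/40) = -41/40 ≈ -1.0250)
u = 0 (u = -2 + 2 = 0)
N(L, R) = -4 + 2*L (N(L, R) = -8 + 2*(L - 1*(-2)) = -8 + 2*(L + 2) = -8 + 2*(2 + L) = -8 + (4 + 2*L) = -4 + 2*L)
w = -4 (w = 0*5 + (-4 + 2*(0*(6 + 0))) = 0 + (-4 + 2*(0*6)) = 0 + (-4 + 2*0) = 0 + (-4 + 0) = 0 - 4 = -4)
(w*a)*v = -4*(-17)*(-41/40) = 68*(-41/40) = -697/10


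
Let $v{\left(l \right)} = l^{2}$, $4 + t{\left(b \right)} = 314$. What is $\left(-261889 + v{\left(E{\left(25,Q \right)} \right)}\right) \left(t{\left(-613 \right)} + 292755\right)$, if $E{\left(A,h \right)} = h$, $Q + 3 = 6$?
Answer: $-76747862200$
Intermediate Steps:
$Q = 3$ ($Q = -3 + 6 = 3$)
$t{\left(b \right)} = 310$ ($t{\left(b \right)} = -4 + 314 = 310$)
$\left(-261889 + v{\left(E{\left(25,Q \right)} \right)}\right) \left(t{\left(-613 \right)} + 292755\right) = \left(-261889 + 3^{2}\right) \left(310 + 292755\right) = \left(-261889 + 9\right) 293065 = \left(-261880\right) 293065 = -76747862200$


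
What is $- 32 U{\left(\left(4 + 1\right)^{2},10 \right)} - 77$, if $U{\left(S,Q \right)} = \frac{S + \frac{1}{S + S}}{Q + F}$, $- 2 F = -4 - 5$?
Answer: $- \frac{95857}{725} \approx -132.22$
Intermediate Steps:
$F = \frac{9}{2}$ ($F = - \frac{-4 - 5}{2} = \left(- \frac{1}{2}\right) \left(-9\right) = \frac{9}{2} \approx 4.5$)
$U{\left(S,Q \right)} = \frac{S + \frac{1}{2 S}}{\frac{9}{2} + Q}$ ($U{\left(S,Q \right)} = \frac{S + \frac{1}{S + S}}{Q + \frac{9}{2}} = \frac{S + \frac{1}{2 S}}{\frac{9}{2} + Q}$)
$- 32 U{\left(\left(4 + 1\right)^{2},10 \right)} - 77 = - 32 \frac{1 + 2 \left(\left(4 + 1\right)^{2}\right)^{2}}{\left(4 + 1\right)^{2} \left(9 + 2 \cdot 10\right)} - 77 = - 32 \frac{1 + 2 \left(5^{2}\right)^{2}}{5^{2} \left(9 + 20\right)} - 77 = - 32 \frac{1 + 2 \cdot 25^{2}}{25 \cdot 29} - 77 = - 32 \cdot \frac{1}{25} \cdot \frac{1}{29} \left(1 + 2 \cdot 625\right) - 77 = - 32 \cdot \frac{1}{25} \cdot \frac{1}{29} \left(1 + 1250\right) - 77 = - 32 \cdot \frac{1}{25} \cdot \frac{1}{29} \cdot 1251 - 77 = \left(-32\right) \frac{1251}{725} - 77 = - \frac{40032}{725} - 77 = - \frac{95857}{725}$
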